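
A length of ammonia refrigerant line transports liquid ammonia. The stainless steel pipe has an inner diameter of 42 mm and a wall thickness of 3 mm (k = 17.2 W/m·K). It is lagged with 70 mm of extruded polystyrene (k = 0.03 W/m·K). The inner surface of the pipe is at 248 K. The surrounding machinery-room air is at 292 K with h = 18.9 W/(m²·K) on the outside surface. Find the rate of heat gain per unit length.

q′ ≈ 6 W/m

For a radial system each layer contributes R = ln(r_out/r_in)/(2πkL); films add R = 1/(hA).
R_stainless steel pipe wall = ln(24/21)/(2π×17.2×1) = 0.001236 K/W
R_extruded polystyrene = ln(94/24)/(2π×0.03×1) = 7.243 K/W
R_outer film = 1/(h_o·2πr_oL) = 1/(18.9×2π×0.094×1) = 0.08958 K/W
R_total = 7.334 K/W
Q = ΔT/R_total = 44/7.334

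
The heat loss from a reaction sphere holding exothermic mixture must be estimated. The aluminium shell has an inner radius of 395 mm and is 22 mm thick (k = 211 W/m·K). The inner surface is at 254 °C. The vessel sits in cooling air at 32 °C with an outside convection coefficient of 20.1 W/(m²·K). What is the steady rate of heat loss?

Q ≈ 9730 W

For a spherical shell R = (1/r₁ − 1/r₂)/(4πk); film R = 1/(h·4πr²). In series:
R_aluminium shell = (1/0.395 − 1/0.417)/(4π×211) = 5.037×10^-5 K/W
R_outer film = 1/(h·4πr_o²) = 1/(20.1×4π×0.417²) = 0.02277 K/W
R_total = 0.02282 K/W
Q = ΔT/R_total = 222/0.02282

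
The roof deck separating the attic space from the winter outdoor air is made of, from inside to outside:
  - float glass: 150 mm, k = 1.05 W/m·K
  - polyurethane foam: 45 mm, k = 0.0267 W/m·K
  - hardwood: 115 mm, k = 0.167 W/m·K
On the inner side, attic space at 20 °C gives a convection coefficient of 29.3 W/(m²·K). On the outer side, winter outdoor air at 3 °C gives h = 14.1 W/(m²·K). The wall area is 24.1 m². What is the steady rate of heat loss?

Q ≈ 156 W

Treating each layer as a thermal resistance in series:
R_inner film = 1/(h_i·A) = 1/(29.3×24.1) = 0.001416 K/W
R_float glass = L/(kA) = 0.15/(1.05×24.1) = 0.005928 K/W
R_polyurethane foam = L/(kA) = 0.045/(0.0267×24.1) = 0.06993 K/W
R_hardwood = L/(kA) = 0.115/(0.167×24.1) = 0.02857 K/W
R_outer film = 1/(h_o·A) = 1/(14.1×24.1) = 0.002943 K/W
R_total = 0.1088 K/W
Q = ΔT / R_total = 17 / 0.1088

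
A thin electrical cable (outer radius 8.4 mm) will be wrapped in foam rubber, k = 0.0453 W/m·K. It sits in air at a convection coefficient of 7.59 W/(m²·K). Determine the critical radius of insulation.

r_cr ≈ 5.97 mm

For a cylinder r_cr = k/h = 0.0453/7.59
r_cr = 5.97 mm; since the bare radius (8.4 mm) is above r_cr, any added insulation will reduce heat loss.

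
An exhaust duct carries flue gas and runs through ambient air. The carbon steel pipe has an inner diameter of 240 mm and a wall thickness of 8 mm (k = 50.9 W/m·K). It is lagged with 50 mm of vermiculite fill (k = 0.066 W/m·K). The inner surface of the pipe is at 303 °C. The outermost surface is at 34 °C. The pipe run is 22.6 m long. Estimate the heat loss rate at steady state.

Q ≈ 7640 W

Per-layer cylindrical resistances, series-summed:
R_carbon steel pipe wall = ln(128/120)/(2π×50.9×22.6) = 8.929×10^-6 K/W
R_vermiculite fill = ln(178/128)/(2π×0.066×22.6) = 0.03518 K/W
R_total = 0.03519 K/W
Q = ΔT/R_total = 269/0.03519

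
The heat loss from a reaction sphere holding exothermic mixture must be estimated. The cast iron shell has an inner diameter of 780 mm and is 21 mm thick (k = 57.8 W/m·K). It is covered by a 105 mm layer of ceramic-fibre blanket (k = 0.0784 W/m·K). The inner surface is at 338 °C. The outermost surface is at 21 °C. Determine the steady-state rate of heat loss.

Radial (spherical) resistances in series:
R_cast iron shell = (1/0.39 − 1/0.411)/(4π×57.8) = 1.804×10^-4 K/W
R_ceramic-fibre blanket = (1/0.411 − 1/0.516)/(4π×0.0784) = 0.5025 K/W
R_total = 0.5027 K/W
Q = ΔT/R_total = 317/0.5027

Q ≈ 631 W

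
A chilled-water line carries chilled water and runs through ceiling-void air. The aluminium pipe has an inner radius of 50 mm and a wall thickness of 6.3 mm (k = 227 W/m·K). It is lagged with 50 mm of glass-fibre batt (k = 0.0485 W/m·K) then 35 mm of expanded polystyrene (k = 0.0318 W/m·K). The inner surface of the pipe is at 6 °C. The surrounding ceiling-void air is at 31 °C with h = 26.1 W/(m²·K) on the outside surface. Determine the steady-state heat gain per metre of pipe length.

q′ ≈ 7.04 W/m

Radial resistances (cylindrical: R_cond = ln(r_o/r_i)/(2πkL), R_conv = 1/(h·2πrL)):
R_aluminium pipe wall = ln(56.3/50)/(2π×227×1) = 8.32×10^-5 K/W
R_glass-fibre batt = ln(106.3/56.3)/(2π×0.0485×1) = 2.086 K/W
R_expanded polystyrene = ln(141.3/106.3)/(2π×0.0318×1) = 1.424 K/W
R_outer film = 1/(h_o·2πr_oL) = 1/(26.1×2π×0.1413×1) = 0.04316 K/W
R_total = 3.553 K/W
Q = ΔT/R_total = 25/3.553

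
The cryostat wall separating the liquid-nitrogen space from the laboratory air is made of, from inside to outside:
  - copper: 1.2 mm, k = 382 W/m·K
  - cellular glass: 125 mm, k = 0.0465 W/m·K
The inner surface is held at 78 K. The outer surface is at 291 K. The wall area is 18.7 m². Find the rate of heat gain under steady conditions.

Using the resistance-network approach (series):
R_copper = L/(kA) = 0.0012/(382×18.7) = 1.68×10^-7 K/W
R_cellular glass = L/(kA) = 0.125/(0.0465×18.7) = 0.1438 K/W
R_total = 0.1438 K/W
Q = ΔT / R_total = 213 / 0.1438

Q ≈ 1480 W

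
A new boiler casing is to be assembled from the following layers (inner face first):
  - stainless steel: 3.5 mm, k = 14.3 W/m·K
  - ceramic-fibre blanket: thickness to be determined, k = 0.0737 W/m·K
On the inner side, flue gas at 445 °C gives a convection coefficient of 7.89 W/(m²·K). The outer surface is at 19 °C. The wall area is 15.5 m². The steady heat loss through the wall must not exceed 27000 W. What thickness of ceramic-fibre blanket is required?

Series thermal resistances:
R_inner film = 1/(h_i·A) = 1/(7.89×15.5) = 0.008177 K/W
R_stainless steel = L/(kA) = 0.0035/(14.3×15.5) = 1.579×10^-5 K/W
Sum of the known resistances R_other = 0.008193 K/W
Required total resistance R_tot = ΔT/Q_allow = 426/27000 = 0.01578 K/W
R_ceramic-fibre blanket = R_tot − R_other = 0.007585 K/W
L = R·k·A = 0.007585×0.0737×15.5

L ≈ 8.66 mm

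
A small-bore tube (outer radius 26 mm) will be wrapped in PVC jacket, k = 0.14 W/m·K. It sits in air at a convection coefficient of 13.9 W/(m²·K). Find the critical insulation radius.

For a cylinder r_cr = k/h = 0.14/13.9
r_cr = 10.1 mm; since the bare radius (26 mm) is above r_cr, any added insulation will reduce heat loss.

r_cr ≈ 10.1 mm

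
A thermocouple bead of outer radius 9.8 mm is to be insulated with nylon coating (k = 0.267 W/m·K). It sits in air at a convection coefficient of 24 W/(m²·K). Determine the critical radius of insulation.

r_cr ≈ 22.3 mm

For a sphere r_cr = 2k/h = 2×0.267/24
r_cr = 22.3 mm; since the bare radius (9.8 mm) is below r_cr, adding a thin layer of insulation will *increase* heat loss.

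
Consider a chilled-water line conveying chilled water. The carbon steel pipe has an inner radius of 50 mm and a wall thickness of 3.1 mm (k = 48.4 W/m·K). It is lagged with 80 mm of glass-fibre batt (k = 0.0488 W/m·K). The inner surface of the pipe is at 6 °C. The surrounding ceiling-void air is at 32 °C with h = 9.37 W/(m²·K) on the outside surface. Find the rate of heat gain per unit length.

q′ ≈ 8.32 W/m

For a radial system each layer contributes R = ln(r_out/r_in)/(2πkL); films add R = 1/(hA).
R_carbon steel pipe wall = ln(53.1/50)/(2π×48.4×1) = 1.978×10^-4 K/W
R_glass-fibre batt = ln(133.1/53.1)/(2π×0.0488×1) = 2.997 K/W
R_outer film = 1/(h_o·2πr_oL) = 1/(9.37×2π×0.1331×1) = 0.1276 K/W
R_total = 3.125 K/W
Q = ΔT/R_total = 26/3.125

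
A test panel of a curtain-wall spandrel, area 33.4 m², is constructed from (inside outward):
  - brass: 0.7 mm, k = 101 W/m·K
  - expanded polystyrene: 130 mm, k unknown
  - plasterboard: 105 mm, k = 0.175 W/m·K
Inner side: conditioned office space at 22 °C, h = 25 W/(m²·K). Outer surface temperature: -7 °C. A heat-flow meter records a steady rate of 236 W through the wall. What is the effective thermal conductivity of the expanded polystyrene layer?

Treating each layer as a thermal resistance in series:
R_inner film = 1/(h_i·A) = 1/(25×33.4) = 0.001198 K/W
R_brass = L/(kA) = 0.0007/(101×33.4) = 2.075×10^-7 K/W
R_plasterboard = L/(kA) = 0.105/(0.175×33.4) = 0.01796 K/W
Sum of known resistances R_other = 0.01916 K/W
Total R = ΔT/Q = 29/236 = 0.1229 K/W
R_expanded polystyrene = R_total − R_other = 0.1037 K/W
k = L/(R·A) = 0.13/(0.1037×33.4)

k ≈ 0.0375 W/(m·K)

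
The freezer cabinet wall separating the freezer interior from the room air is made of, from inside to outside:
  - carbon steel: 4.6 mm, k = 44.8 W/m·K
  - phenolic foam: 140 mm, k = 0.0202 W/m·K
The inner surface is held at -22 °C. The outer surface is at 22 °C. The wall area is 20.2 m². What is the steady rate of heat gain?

Treating each layer as a thermal resistance in series:
R_carbon steel = L/(kA) = 0.0046/(44.8×20.2) = 5.083×10^-6 K/W
R_phenolic foam = L/(kA) = 0.14/(0.0202×20.2) = 0.3431 K/W
R_total = 0.3431 K/W
Q = ΔT / R_total = 44 / 0.3431

Q ≈ 128 W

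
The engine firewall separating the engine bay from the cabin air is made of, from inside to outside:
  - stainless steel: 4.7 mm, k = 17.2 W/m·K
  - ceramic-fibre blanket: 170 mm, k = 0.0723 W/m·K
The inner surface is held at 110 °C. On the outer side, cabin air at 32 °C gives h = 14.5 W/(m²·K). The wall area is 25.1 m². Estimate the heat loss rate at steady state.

Thermal resistances in series:
R_stainless steel = L/(kA) = 0.0047/(17.2×25.1) = 1.089×10^-5 K/W
R_ceramic-fibre blanket = L/(kA) = 0.17/(0.0723×25.1) = 0.09368 K/W
R_outer film = 1/(h_o·A) = 1/(14.5×25.1) = 0.002748 K/W
R_total = 0.09644 K/W
Q = ΔT / R_total = 78 / 0.09644

Q ≈ 809 W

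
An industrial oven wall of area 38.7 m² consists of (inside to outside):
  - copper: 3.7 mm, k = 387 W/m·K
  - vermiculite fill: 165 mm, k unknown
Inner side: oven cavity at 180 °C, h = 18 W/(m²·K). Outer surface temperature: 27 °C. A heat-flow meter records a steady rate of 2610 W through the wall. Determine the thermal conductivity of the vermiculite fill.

Thermal resistances in series:
R_inner film = 1/(h_i·A) = 1/(18×38.7) = 0.001436 K/W
R_copper = L/(kA) = 0.0037/(387×38.7) = 2.47×10^-7 K/W
Sum of known resistances R_other = 0.001436 K/W
Total R = ΔT/Q = 153/2610 = 0.05862 K/W
R_vermiculite fill = R_total − R_other = 0.05718 K/W
k = L/(R·A) = 0.165/(0.05718×38.7)

k ≈ 0.0746 W/(m·K)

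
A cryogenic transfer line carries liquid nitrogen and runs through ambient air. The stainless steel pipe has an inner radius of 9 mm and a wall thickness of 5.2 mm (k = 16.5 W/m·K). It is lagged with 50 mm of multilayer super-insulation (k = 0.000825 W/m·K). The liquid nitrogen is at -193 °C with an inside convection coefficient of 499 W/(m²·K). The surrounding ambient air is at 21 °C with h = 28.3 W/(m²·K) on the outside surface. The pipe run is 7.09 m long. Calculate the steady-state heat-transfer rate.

Treating each annulus and film as a series resistance:
R_inner film = 1/(h_i·2πr₁L) = 1/(499×2π×0.009×7.09) = 0.004998 K/W
R_stainless steel pipe wall = ln(14.2/9)/(2π×16.5×7.09) = 6.204×10^-4 K/W
R_multilayer super-insulation = ln(64.2/14.2)/(2π×0.000825×7.09) = 41.05 K/W
R_outer film = 1/(h_o·2πr_oL) = 1/(28.3×2π×0.0642×7.09) = 0.01236 K/W
R_total = 41.07 K/W
Q = ΔT/R_total = 214/41.07

Q ≈ 5.21 W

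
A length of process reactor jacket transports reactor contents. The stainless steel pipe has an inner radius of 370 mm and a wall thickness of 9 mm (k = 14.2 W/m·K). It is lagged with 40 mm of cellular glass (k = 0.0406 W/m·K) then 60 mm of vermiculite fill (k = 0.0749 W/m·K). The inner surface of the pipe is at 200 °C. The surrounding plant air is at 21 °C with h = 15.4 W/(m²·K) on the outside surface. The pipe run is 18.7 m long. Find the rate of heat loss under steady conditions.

Q ≈ 4790 W

Per-layer cylindrical resistances, series-summed:
R_stainless steel pipe wall = ln(379/370)/(2π×14.2×18.7) = 1.44×10^-5 K/W
R_cellular glass = ln(419/379)/(2π×0.0406×18.7) = 0.02103 K/W
R_vermiculite fill = ln(479/419)/(2π×0.0749×18.7) = 0.01521 K/W
R_outer film = 1/(h_o·2πr_oL) = 1/(15.4×2π×0.479×18.7) = 0.001154 K/W
R_total = 0.03741 K/W
Q = ΔT/R_total = 179/0.03741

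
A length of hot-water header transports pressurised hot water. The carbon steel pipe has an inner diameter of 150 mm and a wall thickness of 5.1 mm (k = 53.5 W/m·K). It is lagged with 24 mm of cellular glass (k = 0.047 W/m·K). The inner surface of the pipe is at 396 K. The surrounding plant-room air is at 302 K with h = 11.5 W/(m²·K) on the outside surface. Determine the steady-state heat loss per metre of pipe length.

Treating each annulus and film as a series resistance:
R_carbon steel pipe wall = ln(80.1/75)/(2π×53.5×1) = 1.957×10^-4 K/W
R_cellular glass = ln(104.1/80.1)/(2π×0.047×1) = 0.8875 K/W
R_outer film = 1/(h_o·2πr_oL) = 1/(11.5×2π×0.1041×1) = 0.1329 K/W
R_total = 1.021 K/W
Q = ΔT/R_total = 94/1.021

q′ ≈ 92.1 W/m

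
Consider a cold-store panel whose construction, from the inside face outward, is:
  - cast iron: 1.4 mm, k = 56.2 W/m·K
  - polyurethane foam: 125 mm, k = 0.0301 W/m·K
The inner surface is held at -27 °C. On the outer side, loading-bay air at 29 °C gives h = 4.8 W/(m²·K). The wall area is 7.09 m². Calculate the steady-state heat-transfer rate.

Model the wall as resistances in series:
R_cast iron = L/(kA) = 0.0014/(56.2×7.09) = 3.514×10^-6 K/W
R_polyurethane foam = L/(kA) = 0.125/(0.0301×7.09) = 0.5857 K/W
R_outer film = 1/(h_o·A) = 1/(4.8×7.09) = 0.02938 K/W
R_total = 0.6151 K/W
Q = ΔT / R_total = 56 / 0.6151

Q ≈ 91 W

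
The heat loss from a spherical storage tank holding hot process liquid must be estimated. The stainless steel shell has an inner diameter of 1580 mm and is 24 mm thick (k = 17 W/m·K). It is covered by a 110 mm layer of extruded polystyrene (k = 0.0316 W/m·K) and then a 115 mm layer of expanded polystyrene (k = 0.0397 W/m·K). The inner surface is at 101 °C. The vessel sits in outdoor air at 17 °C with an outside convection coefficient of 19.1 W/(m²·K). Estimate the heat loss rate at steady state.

For a spherical shell R = (1/r₁ − 1/r₂)/(4πk); film R = 1/(h·4πr²). In series:
R_stainless steel shell = (1/0.79 − 1/0.814)/(4π×17) = 1.747×10^-4 K/W
R_extruded polystyrene = (1/0.814 − 1/0.924)/(4π×0.0316) = 0.3683 K/W
R_expanded polystyrene = (1/0.924 − 1/1.039)/(4π×0.0397) = 0.2401 K/W
R_outer film = 1/(h·4πr_o²) = 1/(19.1×4π×1.039²) = 0.003859 K/W
R_total = 0.6124 K/W
Q = ΔT/R_total = 84/0.6124

Q ≈ 137 W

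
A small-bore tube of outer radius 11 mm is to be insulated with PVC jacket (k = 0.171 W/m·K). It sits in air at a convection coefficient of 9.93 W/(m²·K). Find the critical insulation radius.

r_cr ≈ 17.2 mm

For a cylinder r_cr = k/h = 0.171/9.93
r_cr = 17.2 mm; since the bare radius (11 mm) is below r_cr, adding a thin layer of insulation will *increase* heat loss.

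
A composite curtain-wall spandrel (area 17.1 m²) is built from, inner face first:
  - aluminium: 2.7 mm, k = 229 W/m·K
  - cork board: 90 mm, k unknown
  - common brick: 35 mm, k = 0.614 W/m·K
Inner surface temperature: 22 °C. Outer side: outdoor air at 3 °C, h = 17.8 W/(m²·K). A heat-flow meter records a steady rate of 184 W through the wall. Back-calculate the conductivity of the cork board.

Model the wall as resistances in series:
R_aluminium = L/(kA) = 0.0027/(229×17.1) = 6.895×10^-7 K/W
R_common brick = L/(kA) = 0.035/(0.614×17.1) = 0.003334 K/W
R_outer film = 1/(h_o·A) = 1/(17.8×17.1) = 0.003285 K/W
Sum of known resistances R_other = 0.00662 K/W
Total R = ΔT/Q = 19/184 = 0.1033 K/W
R_cork board = R_total − R_other = 0.09664 K/W
k = L/(R·A) = 0.09/(0.09664×17.1)

k ≈ 0.0545 W/(m·K)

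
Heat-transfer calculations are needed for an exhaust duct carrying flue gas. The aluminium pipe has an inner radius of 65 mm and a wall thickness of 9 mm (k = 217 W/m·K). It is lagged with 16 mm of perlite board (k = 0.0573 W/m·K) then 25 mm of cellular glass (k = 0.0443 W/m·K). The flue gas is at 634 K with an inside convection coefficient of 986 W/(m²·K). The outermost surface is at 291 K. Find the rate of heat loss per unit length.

q′ ≈ 240 W/m

Per-layer cylindrical resistances, series-summed:
R_inner film = 1/(h_i·2πr₁L) = 1/(986×2π×0.065×1) = 0.002483 K/W
R_aluminium pipe wall = ln(74/65)/(2π×217×1) = 9.511×10^-5 K/W
R_perlite board = ln(90/74)/(2π×0.0573×1) = 0.5437 K/W
R_cellular glass = ln(115/90)/(2π×0.0443×1) = 0.8806 K/W
R_total = 1.427 K/W
Q = ΔT/R_total = 343/1.427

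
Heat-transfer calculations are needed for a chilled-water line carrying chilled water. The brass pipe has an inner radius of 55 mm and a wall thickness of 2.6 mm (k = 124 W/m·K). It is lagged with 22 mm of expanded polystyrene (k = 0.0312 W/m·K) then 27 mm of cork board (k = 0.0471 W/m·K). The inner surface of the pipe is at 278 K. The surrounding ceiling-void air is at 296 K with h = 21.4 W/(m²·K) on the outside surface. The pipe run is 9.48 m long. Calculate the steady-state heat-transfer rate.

Radial resistances (cylindrical: R_cond = ln(r_o/r_i)/(2πkL), R_conv = 1/(h·2πrL)):
R_brass pipe wall = ln(57.6/55)/(2π×124×9.48) = 6.254×10^-6 K/W
R_expanded polystyrene = ln(79.6/57.6)/(2π×0.0312×9.48) = 0.1741 K/W
R_cork board = ln(106.6/79.6)/(2π×0.0471×9.48) = 0.1041 K/W
R_outer film = 1/(h_o·2πr_oL) = 1/(21.4×2π×0.1066×9.48) = 0.007359 K/W
R_total = 0.2855 K/W
Q = ΔT/R_total = 18/0.2855

Q ≈ 63 W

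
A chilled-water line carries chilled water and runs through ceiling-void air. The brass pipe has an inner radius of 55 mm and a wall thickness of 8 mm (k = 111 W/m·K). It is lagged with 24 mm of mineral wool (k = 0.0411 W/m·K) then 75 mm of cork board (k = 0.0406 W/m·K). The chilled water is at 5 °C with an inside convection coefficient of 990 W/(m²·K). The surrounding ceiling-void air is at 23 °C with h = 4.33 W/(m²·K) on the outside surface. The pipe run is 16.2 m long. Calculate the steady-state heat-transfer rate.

Q ≈ 74.4 W

Radial resistances (cylindrical: R_cond = ln(r_o/r_i)/(2πkL), R_conv = 1/(h·2πrL)):
R_inner film = 1/(h_i·2πr₁L) = 1/(990×2π×0.055×16.2) = 1.804×10^-4 K/W
R_brass pipe wall = ln(63/55)/(2π×111×16.2) = 1.202×10^-5 K/W
R_mineral wool = ln(87/63)/(2π×0.0411×16.2) = 0.07715 K/W
R_cork board = ln(162/87)/(2π×0.0406×16.2) = 0.1504 K/W
R_outer film = 1/(h_o·2πr_oL) = 1/(4.33×2π×0.162×16.2) = 0.01401 K/W
R_total = 0.2418 K/W
Q = ΔT/R_total = 18/0.2418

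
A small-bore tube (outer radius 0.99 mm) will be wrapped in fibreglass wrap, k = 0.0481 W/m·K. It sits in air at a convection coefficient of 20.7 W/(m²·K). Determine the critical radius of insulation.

r_cr ≈ 2.32 mm

For a cylinder r_cr = k/h = 0.0481/20.7
r_cr = 2.32 mm; since the bare radius (0.99 mm) is below r_cr, adding a thin layer of insulation will *increase* heat loss.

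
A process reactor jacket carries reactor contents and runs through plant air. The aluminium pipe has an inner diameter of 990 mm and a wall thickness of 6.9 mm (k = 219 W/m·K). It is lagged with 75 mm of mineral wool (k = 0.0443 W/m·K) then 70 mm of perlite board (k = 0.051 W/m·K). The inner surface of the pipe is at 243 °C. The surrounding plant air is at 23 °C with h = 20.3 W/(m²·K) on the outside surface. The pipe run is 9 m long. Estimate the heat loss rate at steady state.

Q ≈ 2280 W

Per-layer cylindrical resistances, series-summed:
R_aluminium pipe wall = ln(501.9/495)/(2π×219×9) = 1.118×10^-6 K/W
R_mineral wool = ln(576.9/501.9)/(2π×0.0443×9) = 0.05559 K/W
R_perlite board = ln(646.9/576.9)/(2π×0.051×9) = 0.03971 K/W
R_outer film = 1/(h_o·2πr_oL) = 1/(20.3×2π×0.6469×9) = 0.001347 K/W
R_total = 0.09665 K/W
Q = ΔT/R_total = 220/0.09665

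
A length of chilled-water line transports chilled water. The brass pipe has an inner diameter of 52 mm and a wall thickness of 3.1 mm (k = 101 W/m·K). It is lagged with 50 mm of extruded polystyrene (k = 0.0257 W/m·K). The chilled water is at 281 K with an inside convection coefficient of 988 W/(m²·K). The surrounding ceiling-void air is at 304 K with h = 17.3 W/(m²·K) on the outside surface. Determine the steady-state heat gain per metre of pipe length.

q′ ≈ 3.64 W/m

Radial resistances (cylindrical: R_cond = ln(r_o/r_i)/(2πkL), R_conv = 1/(h·2πrL)):
R_inner film = 1/(h_i·2πr₁L) = 1/(988×2π×0.026×1) = 0.006196 K/W
R_brass pipe wall = ln(29.1/26)/(2π×101×1) = 1.775×10^-4 K/W
R_extruded polystyrene = ln(79.1/29.1)/(2π×0.0257×1) = 6.193 K/W
R_outer film = 1/(h_o·2πr_oL) = 1/(17.3×2π×0.0791×1) = 0.1163 K/W
R_total = 6.315 K/W
Q = ΔT/R_total = 23/6.315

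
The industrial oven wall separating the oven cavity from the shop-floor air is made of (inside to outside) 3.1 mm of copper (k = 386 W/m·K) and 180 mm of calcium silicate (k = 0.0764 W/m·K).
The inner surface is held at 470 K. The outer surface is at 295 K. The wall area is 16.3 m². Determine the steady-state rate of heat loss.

Q ≈ 1210 W

Thermal resistances in series:
R_copper = L/(kA) = 0.0031/(386×16.3) = 4.927×10^-7 K/W
R_calcium silicate = L/(kA) = 0.18/(0.0764×16.3) = 0.1445 K/W
R_total = 0.1445 K/W
Q = ΔT / R_total = 175 / 0.1445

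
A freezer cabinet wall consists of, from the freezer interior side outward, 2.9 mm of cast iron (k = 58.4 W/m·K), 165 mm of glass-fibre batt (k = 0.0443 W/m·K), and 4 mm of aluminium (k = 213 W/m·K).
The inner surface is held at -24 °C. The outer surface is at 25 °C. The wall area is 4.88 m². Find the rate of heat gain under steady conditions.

Q ≈ 64.2 W

Model the wall as resistances in series:
R_cast iron = L/(kA) = 0.0029/(58.4×4.88) = 1.018×10^-5 K/W
R_glass-fibre batt = L/(kA) = 0.165/(0.0443×4.88) = 0.7632 K/W
R_aluminium = L/(kA) = 0.004/(213×4.88) = 3.848×10^-6 K/W
R_total = 0.7633 K/W
Q = ΔT / R_total = 49 / 0.7633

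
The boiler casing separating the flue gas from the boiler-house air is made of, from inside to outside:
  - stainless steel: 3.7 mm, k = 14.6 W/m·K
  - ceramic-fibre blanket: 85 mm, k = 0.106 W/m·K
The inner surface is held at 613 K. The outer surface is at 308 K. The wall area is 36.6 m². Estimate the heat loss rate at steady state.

Model the wall as resistances in series:
R_stainless steel = L/(kA) = 0.0037/(14.6×36.6) = 6.924×10^-6 K/W
R_ceramic-fibre blanket = L/(kA) = 0.085/(0.106×36.6) = 0.02191 K/W
R_total = 0.02192 K/W
Q = ΔT / R_total = 305 / 0.02192

Q ≈ 13900 W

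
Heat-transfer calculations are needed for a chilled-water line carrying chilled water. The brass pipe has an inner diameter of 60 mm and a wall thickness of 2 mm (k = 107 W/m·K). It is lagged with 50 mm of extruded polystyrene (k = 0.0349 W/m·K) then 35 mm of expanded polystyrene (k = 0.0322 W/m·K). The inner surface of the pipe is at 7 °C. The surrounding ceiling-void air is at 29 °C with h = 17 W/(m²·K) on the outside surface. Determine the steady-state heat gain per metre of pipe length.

q′ ≈ 3.59 W/m

Treating each annulus and film as a series resistance:
R_brass pipe wall = ln(32/30)/(2π×107×1) = 9.6×10^-5 K/W
R_extruded polystyrene = ln(82/32)/(2π×0.0349×1) = 4.291 K/W
R_expanded polystyrene = ln(117/82)/(2π×0.0322×1) = 1.757 K/W
R_outer film = 1/(h_o·2πr_oL) = 1/(17×2π×0.117×1) = 0.08002 K/W
R_total = 6.128 K/W
Q = ΔT/R_total = 22/6.128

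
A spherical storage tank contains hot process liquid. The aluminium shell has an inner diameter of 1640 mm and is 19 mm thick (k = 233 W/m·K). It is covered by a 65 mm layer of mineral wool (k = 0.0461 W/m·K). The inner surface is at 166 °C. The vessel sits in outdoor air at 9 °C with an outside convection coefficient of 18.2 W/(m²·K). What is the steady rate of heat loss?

For a spherical shell R = (1/r₁ − 1/r₂)/(4πk); film R = 1/(h·4πr²). In series:
R_aluminium shell = (1/0.82 − 1/0.839)/(4π×233) = 9.432×10^-6 K/W
R_mineral wool = (1/0.839 − 1/0.904)/(4π×0.0461) = 0.1479 K/W
R_outer film = 1/(h·4πr_o²) = 1/(18.2×4π×0.904²) = 0.00535 K/W
R_total = 0.1533 K/W
Q = ΔT/R_total = 157/0.1533

Q ≈ 1020 W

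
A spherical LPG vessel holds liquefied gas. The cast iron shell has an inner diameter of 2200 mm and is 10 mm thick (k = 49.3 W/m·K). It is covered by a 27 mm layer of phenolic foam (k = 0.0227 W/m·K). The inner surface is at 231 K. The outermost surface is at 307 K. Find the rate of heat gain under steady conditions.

Q ≈ 1010 W

For a spherical shell R = (1/r₁ − 1/r₂)/(4πk); film R = 1/(h·4πr²). In series:
R_cast iron shell = (1/1.1 − 1/1.11)/(4π×49.3) = 1.322×10^-5 K/W
R_phenolic foam = (1/1.11 − 1/1.137)/(4π×0.0227) = 0.075 K/W
R_total = 0.07501 K/W
Q = ΔT/R_total = 76/0.07501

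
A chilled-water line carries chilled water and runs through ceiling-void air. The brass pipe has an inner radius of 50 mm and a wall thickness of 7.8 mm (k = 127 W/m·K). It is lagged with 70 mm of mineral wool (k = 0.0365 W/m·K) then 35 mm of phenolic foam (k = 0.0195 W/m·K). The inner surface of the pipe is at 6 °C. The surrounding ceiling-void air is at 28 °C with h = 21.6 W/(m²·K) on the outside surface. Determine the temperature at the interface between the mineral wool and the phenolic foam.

Cylindrical conduction, so R = ln(r₂/r₁)/(2πkL) per layer, in series:
R_brass pipe wall = ln(57.8/50)/(2π×127×1) = 1.817×10^-4 K/W
R_mineral wool = ln(127.8/57.8)/(2π×0.0365×1) = 3.46 K/W
R_phenolic foam = ln(162.8/127.8)/(2π×0.0195×1) = 1.976 K/W
R_outer film = 1/(h_o·2πr_oL) = 1/(21.6×2π×0.1628×1) = 0.04526 K/W
R_total = 5.481 K/W
Q = ΔT/R_total = 22/5.481
Q = 4.01 W/m
T_interface = T_inner + Q·ΣR(inner→interface) = 6 + 4.01×3.46

T ≈ 19.9 °C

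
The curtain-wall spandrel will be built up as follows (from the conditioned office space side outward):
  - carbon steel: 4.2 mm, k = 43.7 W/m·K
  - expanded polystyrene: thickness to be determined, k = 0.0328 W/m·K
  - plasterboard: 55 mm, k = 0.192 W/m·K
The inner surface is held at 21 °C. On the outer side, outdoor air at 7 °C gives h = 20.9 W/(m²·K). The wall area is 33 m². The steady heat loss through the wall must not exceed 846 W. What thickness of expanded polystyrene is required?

L ≈ 6.94 mm

Thermal resistances in series:
R_carbon steel = L/(kA) = 0.0042/(43.7×33) = 2.912×10^-6 K/W
R_plasterboard = L/(kA) = 0.055/(0.192×33) = 0.008681 K/W
R_outer film = 1/(h_o·A) = 1/(20.9×33) = 0.00145 K/W
Sum of the known resistances R_other = 0.01013 K/W
Required total resistance R_tot = ΔT/Q_allow = 14/846 = 0.01655 K/W
R_expanded polystyrene = R_tot − R_other = 0.006415 K/W
L = R·k·A = 0.006415×0.0328×33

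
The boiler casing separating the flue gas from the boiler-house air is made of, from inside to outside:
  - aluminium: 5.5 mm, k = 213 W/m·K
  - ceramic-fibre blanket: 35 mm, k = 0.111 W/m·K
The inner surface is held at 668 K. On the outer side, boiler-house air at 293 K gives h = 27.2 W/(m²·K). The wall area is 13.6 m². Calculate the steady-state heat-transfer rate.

Series thermal resistances:
R_aluminium = L/(kA) = 0.0055/(213×13.6) = 1.899×10^-6 K/W
R_ceramic-fibre blanket = L/(kA) = 0.035/(0.111×13.6) = 0.02318 K/W
R_outer film = 1/(h_o·A) = 1/(27.2×13.6) = 0.002703 K/W
R_total = 0.02589 K/W
Q = ΔT / R_total = 375 / 0.02589

Q ≈ 14500 W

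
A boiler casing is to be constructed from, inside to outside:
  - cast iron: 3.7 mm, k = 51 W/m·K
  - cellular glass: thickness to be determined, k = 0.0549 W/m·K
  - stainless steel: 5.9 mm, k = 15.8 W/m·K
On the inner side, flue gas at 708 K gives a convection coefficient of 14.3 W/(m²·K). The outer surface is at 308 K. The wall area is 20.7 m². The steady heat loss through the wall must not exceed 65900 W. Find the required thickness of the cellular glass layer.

L ≈ 3.03 mm

Model the wall as resistances in series:
R_inner film = 1/(h_i·A) = 1/(14.3×20.7) = 0.003378 K/W
R_cast iron = L/(kA) = 0.0037/(51×20.7) = 3.505×10^-6 K/W
R_stainless steel = L/(kA) = 0.0059/(15.8×20.7) = 1.804×10^-5 K/W
Sum of the known resistances R_other = 0.0034 K/W
Required total resistance R_tot = ΔT/Q_allow = 400/65900 = 0.00607 K/W
R_cellular glass = R_tot − R_other = 0.00267 K/W
L = R·k·A = 0.00267×0.0549×20.7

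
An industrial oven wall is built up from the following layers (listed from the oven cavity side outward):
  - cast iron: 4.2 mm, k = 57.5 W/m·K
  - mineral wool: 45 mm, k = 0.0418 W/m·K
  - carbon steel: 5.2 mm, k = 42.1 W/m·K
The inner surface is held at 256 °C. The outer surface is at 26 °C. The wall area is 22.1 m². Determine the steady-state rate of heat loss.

Thermal resistances in series:
R_cast iron = L/(kA) = 0.0042/(57.5×22.1) = 3.305×10^-6 K/W
R_mineral wool = L/(kA) = 0.045/(0.0418×22.1) = 0.04871 K/W
R_carbon steel = L/(kA) = 0.0052/(42.1×22.1) = 5.589×10^-6 K/W
R_total = 0.04872 K/W
Q = ΔT / R_total = 230 / 0.04872

Q ≈ 4720 W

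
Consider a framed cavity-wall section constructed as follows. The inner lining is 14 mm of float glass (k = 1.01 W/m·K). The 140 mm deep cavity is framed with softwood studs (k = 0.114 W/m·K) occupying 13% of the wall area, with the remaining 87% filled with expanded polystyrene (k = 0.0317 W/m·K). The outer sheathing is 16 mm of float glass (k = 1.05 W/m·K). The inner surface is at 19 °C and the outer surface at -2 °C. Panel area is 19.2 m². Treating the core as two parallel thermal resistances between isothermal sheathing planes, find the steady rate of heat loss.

Sheathing layers in series; stud and cavity paths in parallel between them.
R_inner = 0.014/(1.01×19.2) = 7.219×10^-4 K/W
R_stud  = 0.14/(0.114×0.13×19.2) = 0.492 K/W
R_cav   = 0.14/(0.0317×0.87×19.2) = 0.2644 K/W
1/R_core = 1/R_stud + 1/R_cav → R_core = 0.172 K/W
R_outer = 0.016/(1.05×19.2) = 7.937×10^-4 K/W
R_total = 0.1735 K/W
Q = ΔT/R_total = 21/0.1735

Q ≈ 121 W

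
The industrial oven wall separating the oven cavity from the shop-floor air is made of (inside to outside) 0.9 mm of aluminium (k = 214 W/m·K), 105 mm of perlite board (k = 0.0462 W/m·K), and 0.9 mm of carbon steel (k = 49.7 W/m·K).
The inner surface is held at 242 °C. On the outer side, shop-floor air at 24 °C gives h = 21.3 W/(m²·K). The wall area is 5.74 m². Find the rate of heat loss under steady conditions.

Treating each layer as a thermal resistance in series:
R_aluminium = L/(kA) = 0.0009/(214×5.74) = 7.327×10^-7 K/W
R_perlite board = L/(kA) = 0.105/(0.0462×5.74) = 0.3959 K/W
R_carbon steel = L/(kA) = 0.0009/(49.7×5.74) = 3.155×10^-6 K/W
R_outer film = 1/(h_o·A) = 1/(21.3×5.74) = 0.008179 K/W
R_total = 0.4041 K/W
Q = ΔT / R_total = 218 / 0.4041

Q ≈ 539 W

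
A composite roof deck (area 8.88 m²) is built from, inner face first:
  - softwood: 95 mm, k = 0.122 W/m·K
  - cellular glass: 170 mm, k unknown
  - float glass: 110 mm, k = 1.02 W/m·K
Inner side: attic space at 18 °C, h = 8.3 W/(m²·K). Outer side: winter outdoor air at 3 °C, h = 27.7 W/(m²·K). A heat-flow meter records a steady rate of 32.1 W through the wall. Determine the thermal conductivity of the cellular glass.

k ≈ 0.0547 W/(m·K)

Model the wall as resistances in series:
R_inner film = 1/(h_i·A) = 1/(8.3×8.88) = 0.01357 K/W
R_softwood = L/(kA) = 0.095/(0.122×8.88) = 0.08769 K/W
R_float glass = L/(kA) = 0.11/(1.02×8.88) = 0.01214 K/W
R_outer film = 1/(h_o·A) = 1/(27.7×8.88) = 0.004065 K/W
Sum of known resistances R_other = 0.1175 K/W
Total R = ΔT/Q = 15/32.1 = 0.4673 K/W
R_cellular glass = R_total − R_other = 0.3498 K/W
k = L/(R·A) = 0.17/(0.3498×8.88)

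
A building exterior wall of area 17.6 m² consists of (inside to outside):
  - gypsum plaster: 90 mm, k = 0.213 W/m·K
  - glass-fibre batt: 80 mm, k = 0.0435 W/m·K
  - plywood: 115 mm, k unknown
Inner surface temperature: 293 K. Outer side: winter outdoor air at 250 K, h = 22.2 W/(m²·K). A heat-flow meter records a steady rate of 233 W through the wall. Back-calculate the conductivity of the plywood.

Treating each layer as a thermal resistance in series:
R_gypsum plaster = L/(kA) = 0.09/(0.213×17.6) = 0.02401 K/W
R_glass-fibre batt = L/(kA) = 0.08/(0.0435×17.6) = 0.1045 K/W
R_outer film = 1/(h_o·A) = 1/(22.2×17.6) = 0.002559 K/W
Sum of known resistances R_other = 0.1311 K/W
Total R = ΔT/Q = 43/233 = 0.1845 K/W
R_plywood = R_total − R_other = 0.05349 K/W
k = L/(R·A) = 0.115/(0.05349×17.6)

k ≈ 0.122 W/(m·K)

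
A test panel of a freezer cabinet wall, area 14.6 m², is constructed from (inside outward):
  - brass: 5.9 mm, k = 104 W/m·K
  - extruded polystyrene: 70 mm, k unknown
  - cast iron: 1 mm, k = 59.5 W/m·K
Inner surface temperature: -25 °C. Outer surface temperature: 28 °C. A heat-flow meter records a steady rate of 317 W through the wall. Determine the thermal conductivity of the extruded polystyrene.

Using the resistance-network approach (series):
R_brass = L/(kA) = 0.0059/(104×14.6) = 3.886×10^-6 K/W
R_cast iron = L/(kA) = 0.001/(59.5×14.6) = 1.151×10^-6 K/W
Sum of known resistances R_other = 5.037×10^-6 K/W
Total R = ΔT/Q = 53/317 = 0.1672 K/W
R_extruded polystyrene = R_total − R_other = 0.1672 K/W
k = L/(R·A) = 0.07/(0.1672×14.6)

k ≈ 0.0287 W/(m·K)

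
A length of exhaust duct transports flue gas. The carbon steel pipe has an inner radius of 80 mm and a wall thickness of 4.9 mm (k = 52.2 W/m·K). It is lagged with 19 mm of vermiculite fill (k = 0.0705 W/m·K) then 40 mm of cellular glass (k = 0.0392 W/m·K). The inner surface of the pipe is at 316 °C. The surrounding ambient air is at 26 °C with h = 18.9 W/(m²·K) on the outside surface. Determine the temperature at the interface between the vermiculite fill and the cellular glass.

Cylindrical conduction, so R = ln(r₂/r₁)/(2πkL) per layer, in series:
R_carbon steel pipe wall = ln(84.9/80)/(2π×52.2×1) = 1.813×10^-4 K/W
R_vermiculite fill = ln(103.9/84.9)/(2π×0.0705×1) = 0.4559 K/W
R_cellular glass = ln(143.9/103.9)/(2π×0.0392×1) = 1.322 K/W
R_outer film = 1/(h_o·2πr_oL) = 1/(18.9×2π×0.1439×1) = 0.05852 K/W
R_total = 1.837 K/W
Q = ΔT/R_total = 290/1.837
Q = 158 W/m
T_interface = T_inner − Q·ΣR(inner→interface) = 316 − 158×0.4561

T ≈ 244 °C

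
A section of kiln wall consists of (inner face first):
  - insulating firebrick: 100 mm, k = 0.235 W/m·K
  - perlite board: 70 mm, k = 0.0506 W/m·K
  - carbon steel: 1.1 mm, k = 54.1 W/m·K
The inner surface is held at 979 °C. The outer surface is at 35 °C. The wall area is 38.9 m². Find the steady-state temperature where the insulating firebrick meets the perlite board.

T ≈ 757 °C

Series thermal resistances:
R_insulating firebrick = L/(kA) = 0.1/(0.235×38.9) = 0.01094 K/W
R_perlite board = L/(kA) = 0.07/(0.0506×38.9) = 0.03556 K/W
R_carbon steel = L/(kA) = 0.0011/(54.1×38.9) = 5.227×10^-7 K/W
R_total = 0.0465 K/W;  Q = ΔT/R_total = 944/0.0465 = 20300 W
T_interface = T_inner − Q·ΣR(inner→interface) = 979 − 20300×0.01094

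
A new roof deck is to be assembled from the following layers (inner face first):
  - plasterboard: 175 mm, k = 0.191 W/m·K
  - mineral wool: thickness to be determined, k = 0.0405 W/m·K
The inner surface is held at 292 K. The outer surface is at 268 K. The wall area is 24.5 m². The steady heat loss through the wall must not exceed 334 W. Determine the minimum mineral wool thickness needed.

L ≈ 34.2 mm

Series thermal resistances:
R_plasterboard = L/(kA) = 0.175/(0.191×24.5) = 0.0374 K/W
Sum of the known resistances R_other = 0.0374 K/W
Required total resistance R_tot = ΔT/Q_allow = 24/334 = 0.07186 K/W
R_mineral wool = R_tot − R_other = 0.03446 K/W
L = R·k·A = 0.03446×0.0405×24.5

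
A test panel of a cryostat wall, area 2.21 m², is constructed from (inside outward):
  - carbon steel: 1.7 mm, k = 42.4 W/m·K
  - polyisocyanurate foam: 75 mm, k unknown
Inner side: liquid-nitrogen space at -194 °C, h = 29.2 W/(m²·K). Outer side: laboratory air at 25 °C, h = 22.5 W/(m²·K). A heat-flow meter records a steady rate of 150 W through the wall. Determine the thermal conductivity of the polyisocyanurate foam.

k ≈ 0.0238 W/(m·K)

Series thermal resistances:
R_inner film = 1/(h_i·A) = 1/(29.2×2.21) = 0.0155 K/W
R_carbon steel = L/(kA) = 0.0017/(42.4×2.21) = 1.814×10^-5 K/W
R_outer film = 1/(h_o·A) = 1/(22.5×2.21) = 0.02011 K/W
Sum of known resistances R_other = 0.03562 K/W
Total R = ΔT/Q = 219/150 = 1.46 K/W
R_polyisocyanurate foam = R_total − R_other = 1.424 K/W
k = L/(R·A) = 0.075/(1.424×2.21)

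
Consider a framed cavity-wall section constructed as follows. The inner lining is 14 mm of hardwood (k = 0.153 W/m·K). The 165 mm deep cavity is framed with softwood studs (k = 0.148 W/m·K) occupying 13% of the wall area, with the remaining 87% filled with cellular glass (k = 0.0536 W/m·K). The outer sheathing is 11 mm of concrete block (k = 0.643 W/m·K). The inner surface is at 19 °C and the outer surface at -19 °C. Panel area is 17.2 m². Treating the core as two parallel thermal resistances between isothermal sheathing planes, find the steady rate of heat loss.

Sheathing layers in series; stud and cavity paths in parallel between them.
R_inner = 0.014/(0.153×17.2) = 0.00532 K/W
R_stud  = 0.165/(0.148×0.13×17.2) = 0.4986 K/W
R_cav   = 0.165/(0.0536×0.87×17.2) = 0.2057 K/W
1/R_core = 1/R_stud + 1/R_cav → R_core = 0.1456 K/W
R_outer = 0.011/(0.643×17.2) = 9.946×10^-4 K/W
R_total = 0.1519 K/W
Q = ΔT/R_total = 38/0.1519

Q ≈ 250 W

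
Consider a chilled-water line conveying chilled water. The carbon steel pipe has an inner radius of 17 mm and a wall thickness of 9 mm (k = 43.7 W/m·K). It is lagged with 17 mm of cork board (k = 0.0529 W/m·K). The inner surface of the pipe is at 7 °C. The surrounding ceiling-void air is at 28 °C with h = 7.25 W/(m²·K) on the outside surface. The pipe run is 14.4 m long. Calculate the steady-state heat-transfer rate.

Per-layer cylindrical resistances, series-summed:
R_carbon steel pipe wall = ln(26/17)/(2π×43.7×14.4) = 1.075×10^-4 K/W
R_cork board = ln(43/26)/(2π×0.0529×14.4) = 0.1051 K/W
R_outer film = 1/(h_o·2πr_oL) = 1/(7.25×2π×0.043×14.4) = 0.03545 K/W
R_total = 0.1407 K/W
Q = ΔT/R_total = 21/0.1407

Q ≈ 149 W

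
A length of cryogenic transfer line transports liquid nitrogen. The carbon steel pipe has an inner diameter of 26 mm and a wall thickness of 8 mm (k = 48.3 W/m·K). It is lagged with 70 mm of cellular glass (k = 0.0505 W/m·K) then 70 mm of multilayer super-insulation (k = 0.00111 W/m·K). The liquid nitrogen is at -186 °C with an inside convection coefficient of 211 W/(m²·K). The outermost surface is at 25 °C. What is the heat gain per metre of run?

Cylindrical conduction, so R = ln(r₂/r₁)/(2πkL) per layer, in series:
R_inner film = 1/(h_i·2πr₁L) = 1/(211×2π×0.013×1) = 0.05802 K/W
R_carbon steel pipe wall = ln(21/13)/(2π×48.3×1) = 0.00158 K/W
R_cellular glass = ln(91/21)/(2π×0.0505×1) = 4.621 K/W
R_multilayer super-insulation = ln(161/91)/(2π×0.00111×1) = 81.81 K/W
R_total = 86.49 K/W
Q = ΔT/R_total = 211/86.49

q′ ≈ 2.44 W/m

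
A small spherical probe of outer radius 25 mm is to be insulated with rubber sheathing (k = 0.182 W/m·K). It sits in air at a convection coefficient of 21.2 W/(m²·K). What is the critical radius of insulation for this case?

r_cr ≈ 17.2 mm

For a sphere r_cr = 2k/h = 2×0.182/21.2
r_cr = 17.2 mm; since the bare radius (25 mm) is above r_cr, any added insulation will reduce heat loss.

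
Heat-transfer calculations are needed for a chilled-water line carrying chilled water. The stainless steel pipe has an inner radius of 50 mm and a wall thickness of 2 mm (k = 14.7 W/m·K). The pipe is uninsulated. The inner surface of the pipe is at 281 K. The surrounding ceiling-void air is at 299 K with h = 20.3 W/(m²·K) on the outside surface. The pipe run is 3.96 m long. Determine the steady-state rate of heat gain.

Treating each annulus and film as a series resistance:
R_stainless steel pipe wall = ln(52/50)/(2π×14.7×3.96) = 1.072×10^-4 K/W
R_outer film = 1/(h_o·2πr_oL) = 1/(20.3×2π×0.052×3.96) = 0.03807 K/W
R_total = 0.03818 K/W
Q = ΔT/R_total = 18/0.03818

Q ≈ 471 W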